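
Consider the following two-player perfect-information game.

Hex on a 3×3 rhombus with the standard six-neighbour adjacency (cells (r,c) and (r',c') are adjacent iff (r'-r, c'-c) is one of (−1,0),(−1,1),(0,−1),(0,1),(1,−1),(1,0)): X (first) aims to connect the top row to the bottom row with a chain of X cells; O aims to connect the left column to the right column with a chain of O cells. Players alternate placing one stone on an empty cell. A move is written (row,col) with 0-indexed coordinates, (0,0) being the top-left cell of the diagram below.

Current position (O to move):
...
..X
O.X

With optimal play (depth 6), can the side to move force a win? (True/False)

[.../..X/O.X] O move#1: (0,0):-1/O../..X/O.X, (0,1):-1/.O./..X/O.X, (0,2):+1/..O/..X/O.X*, (1,0):-1/.../O.X/O.X, (1,1):-1/.../.OX/O.X, (2,1):-1/.../..X/OOX
[..O/..X/O.X] X move#2: (0,0):-1/X.O/..X/O.X*, (0,1):-1/.XO/..X/O.X, (1,0):-1/..O/X.X/O.X, (1,1):-1/..O/.XX/O.X, (2,1):-1/..O/..X/OXX
[X.O/..X/O.X] O move#3: (0,1):+1/XOO/..X/O.X*, (1,0):+1/X.O/O.X/O.X, (1,1):+1/X.O/.OX/O.X, (2,1):-1/X.O/..X/OOX
[XOO/..X/O.X] X move#4: (1,0):-1/XOO/X.X/O.X*, (1,1):-1/XOO/.XX/O.X, (2,1):-1/XOO/..X/OXX
[XOO/X.X/O.X] O move#5: (1,1):+1/XOO/XOX/O.X*, (2,1):-1/XOO/X.X/OOX
[XOO/XOX/O.X] end (terminal -1, X#6); searched .../..X/O.X to 6

O winning at [.../..X/O.X]: True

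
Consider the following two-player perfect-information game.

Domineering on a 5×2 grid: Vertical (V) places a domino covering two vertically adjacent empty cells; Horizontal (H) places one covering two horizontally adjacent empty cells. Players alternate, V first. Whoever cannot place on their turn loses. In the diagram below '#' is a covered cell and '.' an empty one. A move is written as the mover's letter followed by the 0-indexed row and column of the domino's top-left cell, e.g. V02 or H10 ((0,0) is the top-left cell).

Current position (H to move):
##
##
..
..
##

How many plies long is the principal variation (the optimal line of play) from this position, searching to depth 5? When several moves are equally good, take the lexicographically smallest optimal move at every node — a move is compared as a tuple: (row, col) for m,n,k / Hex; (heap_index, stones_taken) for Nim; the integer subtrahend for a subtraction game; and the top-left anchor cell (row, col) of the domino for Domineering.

PV length from [##/##/../../##]: 1 ply

ply 1, H at ##/##/../../## | H20=+1→##/##/##/../##*; H30=+1→##/##/../##/##
ply 2: ##/##/##/../## is terminal -1 (V); from ##/##/../../## depth 5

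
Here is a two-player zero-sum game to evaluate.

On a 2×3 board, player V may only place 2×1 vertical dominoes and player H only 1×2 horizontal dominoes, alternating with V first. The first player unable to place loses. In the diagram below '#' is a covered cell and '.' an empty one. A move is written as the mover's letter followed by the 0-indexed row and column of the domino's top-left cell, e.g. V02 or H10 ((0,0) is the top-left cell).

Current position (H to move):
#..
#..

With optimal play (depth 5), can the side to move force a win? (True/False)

ply 1, H at #../#.. | H01=+1→###/#..*; H11=+1→#../###
ply 2: ###/#.. is terminal -1 (V); from #../#.. depth 5

H winning at [#../#..]: True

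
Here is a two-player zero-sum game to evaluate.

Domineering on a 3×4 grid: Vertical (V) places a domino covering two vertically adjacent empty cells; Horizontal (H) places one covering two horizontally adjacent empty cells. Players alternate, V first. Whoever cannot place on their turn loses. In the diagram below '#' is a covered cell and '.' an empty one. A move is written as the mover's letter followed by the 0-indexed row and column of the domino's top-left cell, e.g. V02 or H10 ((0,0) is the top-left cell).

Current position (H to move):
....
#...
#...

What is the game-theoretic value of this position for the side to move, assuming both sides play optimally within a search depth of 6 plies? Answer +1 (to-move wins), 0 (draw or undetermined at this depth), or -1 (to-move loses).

p1 H@[..../#.../#...]: H00[##../#.../#...]-1 H01[.##./#.../#...]-1 H02[..##/#.../#...]-1 H11[..../###./#...]+1* H12[..../#.##/#...]+1 H21[..../#.../###.]-1 H22[..../#.../#.##]-1
p2 V@[..../###./#...]: V03[...#/####/#...]-1* V13[..../####/#..#]-1
p3 H@[...#/####/#...]: H00[##.#/####/#...]+1* H01[.###/####/#...]+1 H21[...#/####/###.]+1 H22[...#/####/#.##]+1
p4 V@[##.#/####/#...] terminal -1; root [..../#.../#...] d6

value(..../#.../#..., H) = +1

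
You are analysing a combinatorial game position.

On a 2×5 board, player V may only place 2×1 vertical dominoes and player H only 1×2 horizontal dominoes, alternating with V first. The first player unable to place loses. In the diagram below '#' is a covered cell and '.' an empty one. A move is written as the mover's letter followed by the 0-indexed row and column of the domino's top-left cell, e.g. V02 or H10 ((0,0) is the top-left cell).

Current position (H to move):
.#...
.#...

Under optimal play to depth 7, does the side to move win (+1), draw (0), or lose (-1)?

value(.#.../.#..., H) = -1

p1 H@[.#.../.#...]: H02[.###./.#...]-1* H03[.#.##/.#...]-1 H12[.#.../.###.]-1 H13[.#.../.#.##]-1
p2 V@[.###./.#...]: V00[####./##...]-1 V04[.####/.#..#]+1*
p3 H@[.####/.#..#]: H12[.####/.####]-1*
p4 V@[.####/.####]: V00[#####/#####]+1*
p5 H@[#####/#####] terminal -1; root [.#.../.#...] d7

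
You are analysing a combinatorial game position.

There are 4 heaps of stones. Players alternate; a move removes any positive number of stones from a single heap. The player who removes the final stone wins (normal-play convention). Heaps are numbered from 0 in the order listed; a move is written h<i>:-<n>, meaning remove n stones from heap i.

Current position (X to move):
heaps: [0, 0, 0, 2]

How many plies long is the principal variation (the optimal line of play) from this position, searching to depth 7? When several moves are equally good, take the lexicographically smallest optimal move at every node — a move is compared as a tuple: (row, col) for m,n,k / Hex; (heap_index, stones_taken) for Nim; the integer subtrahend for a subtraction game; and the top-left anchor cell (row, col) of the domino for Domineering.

ply 1, X at (0,0,0,2) | h3:-1=-1→(0,0,0,1); h3:-2=+1→(0,0,0,0)*
ply 2: (0,0,0,0) is terminal -1 (O); from (0,0,0,2) depth 7

PV length from [(0,0,0,2)]: 1 ply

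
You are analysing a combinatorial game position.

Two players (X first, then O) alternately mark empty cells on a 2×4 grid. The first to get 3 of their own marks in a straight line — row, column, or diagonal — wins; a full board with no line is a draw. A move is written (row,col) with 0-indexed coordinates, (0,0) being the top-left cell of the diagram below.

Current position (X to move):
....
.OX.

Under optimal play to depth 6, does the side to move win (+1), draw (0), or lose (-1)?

value(..../.OX., X) = 0

[..../.OX.] X move#1: (0,0):+0/X.../.OX.*, (0,1):+0/.X../.OX., (0,2):+0/..X./.OX., (0,3):+0/...X/.OX., (1,0):+0/..../XOX., (1,3):+0/..../.OXX
[X.../.OX.] O move#2: (0,1):+0/XO../.OX.*, (0,2):+0/X.O./.OX., (0,3):+0/X..O/.OX., (1,0):+0/X.../OOX., (1,3):+0/X.../.OXO
[XO../.OX.] X move#3: (0,2):+0/XOX./.OX.*, (0,3):+0/XO.X/.OX., (1,0):+0/XO../XOX., (1,3):+0/XO../.OXX
[XOX./.OX.] O move#4: (0,3):+0/XOXO/.OX.*, (1,0):+0/XOX./OOX., (1,3):+0/XOX./.OXO
[XOXO/.OX.] X move#5: (1,0):+0/XOXO/XOX.*, (1,3):+0/XOXO/.OXX
[XOXO/XOX.] O move#6: (1,3):+0/XOXO/XOXO*
[XOXO/XOXO] end (terminal +0, X#7); searched ..../.OX. to 6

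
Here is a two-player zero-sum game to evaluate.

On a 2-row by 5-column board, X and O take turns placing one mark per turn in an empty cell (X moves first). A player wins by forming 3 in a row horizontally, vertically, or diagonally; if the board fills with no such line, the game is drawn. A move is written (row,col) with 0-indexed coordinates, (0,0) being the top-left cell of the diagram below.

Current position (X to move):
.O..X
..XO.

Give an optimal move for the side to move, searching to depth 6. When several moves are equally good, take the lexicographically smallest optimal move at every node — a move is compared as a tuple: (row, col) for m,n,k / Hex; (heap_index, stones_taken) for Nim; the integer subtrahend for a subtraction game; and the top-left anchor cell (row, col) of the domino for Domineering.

X's best at [.O..X/..XO.]: (0,0)

p1 X@[.O..X/..XO.]: (0,0)[XO..X/..XO.]+0* (0,2)[.OX.X/..XO.]+0 (0,3)[.O.XX/..XO.]+0 (1,0)[.O..X/X.XO.]+0 (1,1)[.O..X/.XXO.]+0 (1,4)[.O..X/..XOX]-1
p2 O@[XO..X/..XO.]: (0,2)[XOO.X/..XO.]+0* (0,3)[XO.OX/..XO.]+0 (1,0)[XO..X/O.XO.]+0 (1,1)[XO..X/.OXO.]+0 (1,4)[XO..X/..XOO]+0
p3 X@[XOO.X/..XO.]: (0,3)[XOOXX/..XO.]+0* (1,0)[XOO.X/X.XO.]-1 (1,1)[XOO.X/.XXO.]-1 (1,4)[XOO.X/..XOX]-1
p4 O@[XOOXX/..XO.]: (1,0)[XOOXX/O.XO.]+0* (1,1)[XOOXX/.OXO.]+0 (1,4)[XOOXX/..XOO]+0
p5 X@[XOOXX/O.XO.]: (1,1)[XOOXX/OXXO.]+0* (1,4)[XOOXX/O.XOX]+0
p6 O@[XOOXX/OXXO.]: (1,4)[XOOXX/OXXOO]+0*
p7 X@[XOOXX/OXXOO] terminal +0; root [.O..X/..XO.] d6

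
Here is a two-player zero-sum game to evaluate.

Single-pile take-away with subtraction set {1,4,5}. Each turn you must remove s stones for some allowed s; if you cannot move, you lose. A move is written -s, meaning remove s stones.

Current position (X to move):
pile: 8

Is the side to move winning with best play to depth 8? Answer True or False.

X winning at [8]: False

p1 X@[8]: -1[7]-1* -4[4]-1 -5[3]-1
p2 O@[7]: -1[6]-1 -4[3]-1 -5[2]+1*
p3 X@[2]: -1[1]-1*
p4 O@[1]: -1[0]+1*
p5 X@[0] terminal -1; root [8] d8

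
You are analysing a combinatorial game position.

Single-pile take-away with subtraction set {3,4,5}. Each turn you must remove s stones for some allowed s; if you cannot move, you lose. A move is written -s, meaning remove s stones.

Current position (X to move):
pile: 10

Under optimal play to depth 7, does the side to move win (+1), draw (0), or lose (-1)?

value(10, X) = -1

ply 1, X at 10 | -3=-1→7*; -4=-1→6; -5=-1→5
ply 2, O at 7 | -3=-1→4; -4=-1→3; -5=+1→2*
ply 3: 2 is terminal -1 (X); from 10 depth 7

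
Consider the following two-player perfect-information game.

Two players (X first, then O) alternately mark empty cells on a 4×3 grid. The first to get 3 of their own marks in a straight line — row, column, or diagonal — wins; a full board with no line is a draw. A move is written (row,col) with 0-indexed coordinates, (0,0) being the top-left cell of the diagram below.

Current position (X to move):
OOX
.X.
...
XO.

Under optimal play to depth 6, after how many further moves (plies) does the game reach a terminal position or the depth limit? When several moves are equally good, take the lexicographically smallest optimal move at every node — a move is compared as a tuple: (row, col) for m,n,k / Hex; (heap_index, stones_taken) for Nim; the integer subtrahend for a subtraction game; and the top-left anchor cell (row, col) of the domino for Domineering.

p1 X@[OOX/.X./.../XO.]: (1,0)[OOX/XX./.../XO.]+1* (1,2)[OOX/.XX/.../XO.]+1 (2,0)[OOX/.X./X../XO.]+1 (2,1)[OOX/.X./.X./XO.]+1 (2,2)[OOX/.X./..X/XO.]+1 (3,2)[OOX/.X./.../XOX]+1
p2 O@[OOX/XX./.../XO.]: (1,2)[OOX/XXO/.../XO.]-1* (2,0)[OOX/XX./O../XO.]-1 (2,1)[OOX/XX./.O./XO.]-1 (2,2)[OOX/XX./..O/XO.]-1 (3,2)[OOX/XX./.../XOO]-1
p3 X@[OOX/XXO/.../XO.]: (2,0)[OOX/XXO/X../XO.]+1* (2,1)[OOX/XXO/.X./XO.]+1 (2,2)[OOX/XXO/..X/XO.]+0 (3,2)[OOX/XXO/.../XOX]+1
p4 O@[OOX/XXO/X../XO.] terminal -1; root [OOX/.X./.../XO.] d6

PV length from [OOX/.X./.../XO.]: 3 plies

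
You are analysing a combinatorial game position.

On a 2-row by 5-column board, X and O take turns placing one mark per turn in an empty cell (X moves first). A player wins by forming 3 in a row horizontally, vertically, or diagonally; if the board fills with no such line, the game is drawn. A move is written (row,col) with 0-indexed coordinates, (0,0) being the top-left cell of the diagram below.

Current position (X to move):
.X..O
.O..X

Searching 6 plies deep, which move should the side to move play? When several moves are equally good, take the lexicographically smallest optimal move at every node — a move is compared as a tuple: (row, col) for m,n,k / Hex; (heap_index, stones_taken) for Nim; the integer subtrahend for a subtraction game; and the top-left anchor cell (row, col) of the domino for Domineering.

[.X..O/.O..X] X move#1: (0,0):-1/XX..O/.O..X, (0,2):+1/.XX.O/.O..X*, (0,3):+0/.X.XO/.O..X, (1,0):+0/.X..O/XO..X, (1,2):+1/.X..O/.OX.X, (1,3):+0/.X..O/.O.XX
[.XX.O/.O..X] O move#2: (0,0):-1/OXX.O/.O..X*, (0,3):-1/.XXOO/.O..X, (1,0):-1/.XX.O/OO..X, (1,2):-1/.XX.O/.OO.X, (1,3):-1/.XX.O/.O.OX
[OXX.O/.O..X] X move#3: (0,3):+1/OXXXO/.O..X*, (1,0):+0/OXX.O/XO..X, (1,2):+1/OXX.O/.OX.X, (1,3):+1/OXX.O/.O.XX
[OXXXO/.O..X] end (terminal -1, O#4); searched .X..O/.O..X to 6

X's best at [.X..O/.O..X]: (0,2)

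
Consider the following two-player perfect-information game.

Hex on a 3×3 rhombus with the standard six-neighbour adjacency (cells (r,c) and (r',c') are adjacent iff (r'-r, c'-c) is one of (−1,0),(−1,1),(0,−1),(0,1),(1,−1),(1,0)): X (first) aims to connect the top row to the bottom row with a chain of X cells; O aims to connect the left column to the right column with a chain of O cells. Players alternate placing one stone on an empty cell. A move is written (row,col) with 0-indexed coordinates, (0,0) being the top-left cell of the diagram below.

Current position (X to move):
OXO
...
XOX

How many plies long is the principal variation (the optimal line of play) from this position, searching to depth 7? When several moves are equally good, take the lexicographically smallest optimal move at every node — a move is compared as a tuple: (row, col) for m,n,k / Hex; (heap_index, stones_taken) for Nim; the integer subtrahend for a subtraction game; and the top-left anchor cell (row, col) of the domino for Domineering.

ply 1, X at OXO/.../XOX | (1,0)=+1→OXO/X../XOX*; (1,1)=+1→OXO/.X./XOX; (1,2)=+1→OXO/..X/XOX
ply 2: OXO/X../XOX is terminal -1 (O); from OXO/.../XOX depth 7

PV length from [OXO/.../XOX]: 1 ply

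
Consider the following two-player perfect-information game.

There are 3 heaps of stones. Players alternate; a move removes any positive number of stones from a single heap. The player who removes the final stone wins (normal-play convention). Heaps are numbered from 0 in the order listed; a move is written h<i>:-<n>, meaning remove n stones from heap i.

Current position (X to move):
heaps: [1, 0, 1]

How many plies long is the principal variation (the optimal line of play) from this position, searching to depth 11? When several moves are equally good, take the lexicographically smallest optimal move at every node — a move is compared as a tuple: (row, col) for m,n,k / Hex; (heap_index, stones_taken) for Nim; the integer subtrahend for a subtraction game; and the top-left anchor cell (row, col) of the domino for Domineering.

p1 X@[(1,0,1)]: h0:-1[(0,0,1)]-1* h2:-1[(1,0,0)]-1
p2 O@[(0,0,1)]: h2:-1[(0,0,0)]+1*
p3 X@[(0,0,0)] terminal -1; root [(1,0,1)] d11

PV length from [(1,0,1)]: 2 plies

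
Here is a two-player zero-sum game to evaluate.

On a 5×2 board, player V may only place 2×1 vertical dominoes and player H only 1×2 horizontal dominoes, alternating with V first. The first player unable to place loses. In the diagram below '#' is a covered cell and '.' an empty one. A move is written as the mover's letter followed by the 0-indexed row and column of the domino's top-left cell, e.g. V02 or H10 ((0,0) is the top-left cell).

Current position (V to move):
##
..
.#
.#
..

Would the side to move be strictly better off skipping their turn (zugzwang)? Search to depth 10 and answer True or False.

zugzwang(##/../.#/.#/.., V) = True

ply 1, V at ##/../.#/.#/.. | V10=-1→##/#./##/.#/..*; V20=-1→##/../##/##/..; V30=-1→##/../.#/##/#.
ply 2, H at ##/#./##/.#/.. | H40=+1→##/#./##/.#/##*
ply 3: ##/#./##/.#/## is terminal -1 (V); from ##/../.#/.#/.. depth 10
if V skipped the turn, H would face:
~ ply 1, H at ##/../.#/.#/.. | H10=-1→##/##/.#/.#/..*; H40=-1→##/../.#/.#/##
~ ply 2, V at ##/##/.#/.#/.. | V20=-1→##/##/##/##/..; V30=+1→##/##/.#/##/#.*
~ ply 3: ##/##/.#/##/#. is terminal -1 (H); from ##/../.#/.#/.. depth 10
compare (V): move=-1 vs pass=+1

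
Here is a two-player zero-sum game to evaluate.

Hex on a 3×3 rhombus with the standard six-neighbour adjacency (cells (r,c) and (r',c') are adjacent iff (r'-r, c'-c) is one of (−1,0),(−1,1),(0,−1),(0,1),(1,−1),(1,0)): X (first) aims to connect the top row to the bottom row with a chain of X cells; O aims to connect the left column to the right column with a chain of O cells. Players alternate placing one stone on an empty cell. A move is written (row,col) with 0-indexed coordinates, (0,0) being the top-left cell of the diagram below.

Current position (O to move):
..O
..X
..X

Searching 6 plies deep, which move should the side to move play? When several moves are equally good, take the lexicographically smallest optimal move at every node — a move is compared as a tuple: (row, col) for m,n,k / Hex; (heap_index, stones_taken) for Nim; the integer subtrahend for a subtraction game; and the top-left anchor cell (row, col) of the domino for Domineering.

O's best at [..O/..X/..X]: (0,0)

ply 1, O at ..O/..X/..X | (0,0)=+1→O.O/..X/..X*; (0,1)=+1→.OO/..X/..X; (1,0)=+1→..O/O.X/..X; (1,1)=+1→..O/.OX/..X; (2,0)=+1→..O/..X/O.X; (2,1)=-1→..O/..X/.OX
ply 2, X at O.O/..X/..X | (0,1)=-1→OXO/..X/..X*; (1,0)=-1→O.O/X.X/..X; (1,1)=-1→O.O/.XX/..X; (2,0)=-1→O.O/..X/X.X; (2,1)=-1→O.O/..X/.XX
ply 3, O at OXO/..X/..X | (1,0)=-1→OXO/O.X/..X; (1,1)=+1→OXO/.OX/..X*; (2,0)=-1→OXO/..X/O.X; (2,1)=-1→OXO/..X/.OX
ply 4, X at OXO/.OX/..X | (1,0)=-1→OXO/XOX/..X*; (2,0)=-1→OXO/.OX/X.X; (2,1)=-1→OXO/.OX/.XX
ply 5, O at OXO/XOX/..X | (2,0)=+1→OXO/XOX/O.X*; (2,1)=-1→OXO/XOX/.OX
ply 6: OXO/XOX/O.X is terminal -1 (X); from ..O/..X/..X depth 6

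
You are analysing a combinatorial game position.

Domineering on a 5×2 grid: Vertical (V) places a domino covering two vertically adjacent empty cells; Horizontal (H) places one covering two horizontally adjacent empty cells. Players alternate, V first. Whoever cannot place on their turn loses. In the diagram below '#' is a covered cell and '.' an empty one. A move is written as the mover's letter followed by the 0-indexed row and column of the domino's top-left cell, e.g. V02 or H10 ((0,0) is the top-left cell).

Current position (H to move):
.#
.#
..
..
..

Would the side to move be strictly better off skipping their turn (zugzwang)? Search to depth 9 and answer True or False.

ply 1, H at .#/.#/../../.. | H20=-1→.#/.#/##/../..; H30=+1→.#/.#/../##/..*; H40=-1→.#/.#/../../##
ply 2, V at .#/.#/../##/.. | V00=-1→##/##/../##/..*; V10=-1→.#/##/#./##/..
ply 3, H at ##/##/../##/.. | H20=+1→##/##/##/##/..*; H40=+1→##/##/../##/##
ply 4: ##/##/##/##/.. is terminal -1 (V); from .#/.#/../../.. depth 9
suppose H passes — search the same position with V to move:
pass> ply 1, V at .#/.#/../../.. | V00=-1→##/##/../../..; V10=-1→.#/##/#./../..; V20=+1→.#/.#/#./#./..*; V21=+1→.#/.#/.#/.#/..; V30=+1→.#/.#/../#./#.; V31=+1→.#/.#/../.#/.#
pass> ply 2, H at .#/.#/#./#./.. | H40=-1→.#/.#/#./#./##*
pass> ply 3, V at .#/.#/#./#./## | V00=+1→##/##/#./#./##*; V21=+1→.#/.#/##/##/##
pass> ply 4: ##/##/#./#./## is terminal -1 (H); from .#/.#/../../.. depth 9
for H: play +1, pass -1

zugzwang(.#/.#/../../.., H) = False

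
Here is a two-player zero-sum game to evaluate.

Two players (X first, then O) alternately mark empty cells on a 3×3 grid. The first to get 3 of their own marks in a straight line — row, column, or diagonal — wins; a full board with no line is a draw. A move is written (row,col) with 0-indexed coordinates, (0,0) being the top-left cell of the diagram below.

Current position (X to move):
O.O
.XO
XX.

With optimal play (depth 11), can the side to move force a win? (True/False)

X winning at [O.O/.XO/XX.]: True

p1 X@[O.O/.XO/XX.]: (0,1)[OXO/.XO/XX.]+1* (1,0)[O.O/XXO/XX.]-1 (2,2)[O.O/.XO/XXX]+1
p2 O@[OXO/.XO/XX.] terminal -1; root [O.O/.XO/XX.] d11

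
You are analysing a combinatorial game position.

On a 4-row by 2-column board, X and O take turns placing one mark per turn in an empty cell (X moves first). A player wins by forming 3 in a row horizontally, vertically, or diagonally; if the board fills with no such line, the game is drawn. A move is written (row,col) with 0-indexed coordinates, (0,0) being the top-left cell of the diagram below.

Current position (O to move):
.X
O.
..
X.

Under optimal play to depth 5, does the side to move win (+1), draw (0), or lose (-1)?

value(.X/O./../X., O) = 0

ply 1, O at .X/O./../X. | (0,0)=+0→OX/O./../X.*; (1,1)=+0→.X/OO/../X.; (2,0)=+0→.X/O./O./X.; (2,1)=+0→.X/O./.O/X.; (3,1)=+0→.X/O./../XO
ply 2, X at OX/O./../X. | (1,1)=-1→OX/OX/../X.; (2,0)=+0→OX/O./X./X.*; (2,1)=-1→OX/O./.X/X.; (3,1)=-1→OX/O./../XX
ply 3, O at OX/O./X./X. | (1,1)=+0→OX/OO/X./X.*; (2,1)=+0→OX/O./XO/X.; (3,1)=+0→OX/O./X./XO
ply 4, X at OX/OO/X./X. | (2,1)=+0→OX/OO/XX/X.*; (3,1)=+0→OX/OO/X./XX
ply 5, O at OX/OO/XX/X. | (3,1)=+0→OX/OO/XX/XO*
ply 6: OX/OO/XX/XO is terminal +0 (X); from .X/O./../X. depth 5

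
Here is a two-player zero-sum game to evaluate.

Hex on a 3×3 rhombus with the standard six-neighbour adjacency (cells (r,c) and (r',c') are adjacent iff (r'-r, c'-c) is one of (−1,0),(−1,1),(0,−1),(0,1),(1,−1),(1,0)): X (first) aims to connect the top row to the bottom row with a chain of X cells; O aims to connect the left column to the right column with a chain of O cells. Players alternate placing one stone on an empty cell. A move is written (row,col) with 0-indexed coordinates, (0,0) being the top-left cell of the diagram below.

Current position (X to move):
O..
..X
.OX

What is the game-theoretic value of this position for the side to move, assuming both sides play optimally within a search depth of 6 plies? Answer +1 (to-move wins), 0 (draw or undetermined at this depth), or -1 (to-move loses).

[O../..X/.OX] X move#1: (0,1):+1/OX./..X/.OX*, (0,2):+1/O.X/..X/.OX, (1,0):+1/O../X.X/.OX, (1,1):+1/O../.XX/.OX, (2,0):+1/O../..X/XOX
[OX./..X/.OX] O move#2: (0,2):-1/OXO/..X/.OX*, (1,0):-1/OX./O.X/.OX, (1,1):-1/OX./.OX/.OX, (2,0):-1/OX./..X/OOX
[OXO/..X/.OX] X move#3: (1,0):+1/OXO/X.X/.OX*, (1,1):+1/OXO/.XX/.OX, (2,0):+1/OXO/..X/XOX
[OXO/X.X/.OX] O move#4: (1,1):-1/OXO/XOX/.OX*, (2,0):-1/OXO/X.X/OOX
[OXO/XOX/.OX] X move#5: (2,0):+1/OXO/XOX/XOX*
[OXO/XOX/XOX] end (terminal -1, O#6); searched O../..X/.OX to 6

value(O../..X/.OX, X) = +1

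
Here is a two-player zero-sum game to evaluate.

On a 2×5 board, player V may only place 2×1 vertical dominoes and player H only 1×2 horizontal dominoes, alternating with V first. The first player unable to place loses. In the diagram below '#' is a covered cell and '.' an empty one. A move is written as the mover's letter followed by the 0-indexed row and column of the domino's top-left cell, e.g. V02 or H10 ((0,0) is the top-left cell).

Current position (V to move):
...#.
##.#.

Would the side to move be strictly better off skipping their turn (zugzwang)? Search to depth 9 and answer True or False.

p1 V@[...#./##.#.]: V02[..##./####.]+1* V04[...##/##.##]-1
p2 H@[..##./####.]: H00[####./####.]-1*
p3 V@[####./####.]: V04[#####/#####]+1*
p4 H@[#####/#####] terminal -1; root [...#./##.#.] d9
pass branch (H moves first from the same position):
  | p1 H@[...#./##.#.]: H00[##.#./##.#.]-1* H01[.###./##.#.]-1
  | p2 V@[##.#./##.#.]: V02[####./####.]+1* V04[##.##/##.##]+1
  | p3 H@[####./####.] terminal -1; root [...#./##.#.] d9
V moving scores +1; V passing scores +1

zugzwang(...#./##.#., V) = False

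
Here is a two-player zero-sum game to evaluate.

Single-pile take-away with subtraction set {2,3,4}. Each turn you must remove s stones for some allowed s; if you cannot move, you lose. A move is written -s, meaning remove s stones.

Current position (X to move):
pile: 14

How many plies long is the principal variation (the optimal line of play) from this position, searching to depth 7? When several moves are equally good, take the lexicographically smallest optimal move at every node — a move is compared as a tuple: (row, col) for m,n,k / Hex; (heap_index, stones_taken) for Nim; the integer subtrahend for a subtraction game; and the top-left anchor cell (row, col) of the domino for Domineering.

PV length from [14]: 5 plies

[14] X move#1: -2:+1/12*, -3:-1/11, -4:-1/10
[12] O move#2: -2:-1/10*, -3:-1/9, -4:-1/8
[10] X move#3: -2:-1/8, -3:+1/7*, -4:+1/6
[7] O move#4: -2:-1/5*, -3:-1/4, -4:-1/3
[5] X move#5: -2:-1/3, -3:-1/2, -4:+1/1*
[1] end (terminal -1, O#6); searched 14 to 7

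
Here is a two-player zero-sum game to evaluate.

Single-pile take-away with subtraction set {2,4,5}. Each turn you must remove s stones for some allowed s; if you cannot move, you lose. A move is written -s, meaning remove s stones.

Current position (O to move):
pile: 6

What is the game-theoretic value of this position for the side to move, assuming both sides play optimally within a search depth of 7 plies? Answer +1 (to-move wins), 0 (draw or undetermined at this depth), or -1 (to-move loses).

value(6, O) = +1

[6] O move#1: -2:-1/4, -4:-1/2, -5:+1/1*
[1] end (terminal -1, X#2); searched 6 to 7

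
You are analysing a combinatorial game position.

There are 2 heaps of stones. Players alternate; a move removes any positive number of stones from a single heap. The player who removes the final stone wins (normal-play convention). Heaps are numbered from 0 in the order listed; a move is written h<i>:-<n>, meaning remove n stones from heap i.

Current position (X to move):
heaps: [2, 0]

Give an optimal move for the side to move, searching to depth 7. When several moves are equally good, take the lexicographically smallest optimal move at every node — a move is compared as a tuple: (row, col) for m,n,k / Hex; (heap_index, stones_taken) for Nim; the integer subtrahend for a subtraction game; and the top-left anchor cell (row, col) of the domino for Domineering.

X's best at [(2,0)]: h0:-2

p1 X@[(2,0)]: h0:-1[(1,0)]-1 h0:-2[(0,0)]+1*
p2 O@[(0,0)] terminal -1; root [(2,0)] d7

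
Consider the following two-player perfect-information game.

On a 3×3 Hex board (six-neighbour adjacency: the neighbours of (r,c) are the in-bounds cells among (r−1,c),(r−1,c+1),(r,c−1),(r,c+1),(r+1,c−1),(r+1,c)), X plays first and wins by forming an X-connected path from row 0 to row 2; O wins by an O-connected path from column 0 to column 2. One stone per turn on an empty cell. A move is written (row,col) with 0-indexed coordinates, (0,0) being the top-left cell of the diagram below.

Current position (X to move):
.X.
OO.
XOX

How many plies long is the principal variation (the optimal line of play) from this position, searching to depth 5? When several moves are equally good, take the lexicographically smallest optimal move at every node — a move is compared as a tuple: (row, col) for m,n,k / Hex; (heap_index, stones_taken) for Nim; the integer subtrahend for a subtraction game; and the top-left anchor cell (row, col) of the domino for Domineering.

PV length from [.X./OO./XOX]: 2 plies

ply 1, X at .X./OO./XOX | (0,0)=-1→XX./OO./XOX*; (0,2)=-1→.XX/OO./XOX; (1,2)=-1→.X./OOX/XOX
ply 2, O at XX./OO./XOX | (0,2)=+1→XXO/OO./XOX*; (1,2)=+1→XX./OOO/XOX
ply 3: XXO/OO./XOX is terminal -1 (X); from .X./OO./XOX depth 5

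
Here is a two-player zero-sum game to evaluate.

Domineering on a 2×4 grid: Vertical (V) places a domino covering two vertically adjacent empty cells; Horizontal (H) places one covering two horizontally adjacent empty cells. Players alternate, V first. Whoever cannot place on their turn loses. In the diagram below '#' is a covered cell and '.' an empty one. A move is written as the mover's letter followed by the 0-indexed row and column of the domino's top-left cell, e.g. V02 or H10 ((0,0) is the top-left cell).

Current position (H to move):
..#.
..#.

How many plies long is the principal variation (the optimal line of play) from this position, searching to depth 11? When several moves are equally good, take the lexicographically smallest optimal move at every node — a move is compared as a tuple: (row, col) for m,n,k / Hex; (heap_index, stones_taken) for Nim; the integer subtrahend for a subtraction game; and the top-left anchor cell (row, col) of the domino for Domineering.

PV length from [..#./..#.]: 3 plies

ply 1, H at ..#./..#. | H00=+1→###./..#.*; H10=+1→..#./###.
ply 2, V at ###./..#. | V03=-1→####/..##*
ply 3, H at ####/..## | H10=+1→####/####*
ply 4: ####/#### is terminal -1 (V); from ..#./..#. depth 11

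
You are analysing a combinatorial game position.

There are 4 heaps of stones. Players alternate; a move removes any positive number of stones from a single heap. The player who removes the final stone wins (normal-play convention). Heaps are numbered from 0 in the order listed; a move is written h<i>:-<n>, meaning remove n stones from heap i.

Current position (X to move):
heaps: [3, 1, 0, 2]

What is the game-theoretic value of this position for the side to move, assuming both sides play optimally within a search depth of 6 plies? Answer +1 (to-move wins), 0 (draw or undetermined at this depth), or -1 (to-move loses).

value((3,1,0,2), X) = -1

p1 X@[(3,1,0,2)]: h0:-1[(2,1,0,2)]-1* h0:-2[(1,1,0,2)]-1 h0:-3[(0,1,0,2)]-1 h1:-1[(3,0,0,2)]-1 h3:-1[(3,1,0,1)]-1 h3:-2[(3,1,0,0)]-1
p2 O@[(2,1,0,2)]: h0:-1[(1,1,0,2)]-1 h0:-2[(0,1,0,2)]-1 h1:-1[(2,0,0,2)]+1* h3:-1[(2,1,0,1)]-1 h3:-2[(2,1,0,0)]-1
p3 X@[(2,0,0,2)]: h0:-1[(1,0,0,2)]-1* h0:-2[(0,0,0,2)]-1 h3:-1[(2,0,0,1)]-1 h3:-2[(2,0,0,0)]-1
p4 O@[(1,0,0,2)]: h0:-1[(0,0,0,2)]-1 h3:-1[(1,0,0,1)]+1* h3:-2[(1,0,0,0)]-1
p5 X@[(1,0,0,1)]: h0:-1[(0,0,0,1)]-1* h3:-1[(1,0,0,0)]-1
p6 O@[(0,0,0,1)]: h3:-1[(0,0,0,0)]+1*
p7 X@[(0,0,0,0)] terminal -1; root [(3,1,0,2)] d6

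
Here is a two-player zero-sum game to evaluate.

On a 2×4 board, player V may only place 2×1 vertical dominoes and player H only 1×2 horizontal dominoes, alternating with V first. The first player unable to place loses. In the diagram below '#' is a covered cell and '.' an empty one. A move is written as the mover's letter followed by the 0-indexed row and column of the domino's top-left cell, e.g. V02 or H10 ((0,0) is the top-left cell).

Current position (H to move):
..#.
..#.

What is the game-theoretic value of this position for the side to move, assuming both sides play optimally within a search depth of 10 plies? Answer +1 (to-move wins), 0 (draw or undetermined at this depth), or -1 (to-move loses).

value(..#./..#., H) = +1

ply 1, H at ..#./..#. | H00=+1→###./..#.*; H10=+1→..#./###.
ply 2, V at ###./..#. | V03=-1→####/..##*
ply 3, H at ####/..## | H10=+1→####/####*
ply 4: ####/#### is terminal -1 (V); from ..#./..#. depth 10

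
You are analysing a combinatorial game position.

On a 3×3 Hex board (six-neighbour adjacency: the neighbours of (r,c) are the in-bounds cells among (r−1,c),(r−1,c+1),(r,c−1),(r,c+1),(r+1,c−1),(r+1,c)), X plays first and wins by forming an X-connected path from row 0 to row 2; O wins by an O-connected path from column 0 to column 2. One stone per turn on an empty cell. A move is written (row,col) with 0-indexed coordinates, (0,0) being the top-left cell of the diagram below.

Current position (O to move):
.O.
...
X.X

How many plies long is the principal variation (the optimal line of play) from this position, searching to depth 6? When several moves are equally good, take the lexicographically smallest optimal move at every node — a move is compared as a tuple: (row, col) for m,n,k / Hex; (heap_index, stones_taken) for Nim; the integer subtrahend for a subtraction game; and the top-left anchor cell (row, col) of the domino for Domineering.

PV length from [.O./.../X.X]: 3 plies

[.O./.../X.X] O move#1: (0,0):-1/OO./.../X.X, (0,2):+1/.OO/.../X.X*, (1,0):-1/.O./O../X.X, (1,1):+1/.O./.O./X.X, (1,2):+1/.O./..O/X.X, (2,1):-1/.O./.../XOX
[.OO/.../X.X] X move#2: (0,0):-1/XOO/.../X.X*, (1,0):-1/.OO/X../X.X, (1,1):-1/.OO/.X./X.X, (1,2):-1/.OO/..X/X.X, (2,1):-1/.OO/.../XXX
[XOO/.../X.X] O move#3: (1,0):+1/XOO/O../X.X*, (1,1):-1/XOO/.O./X.X, (1,2):-1/XOO/..O/X.X, (2,1):-1/XOO/.../XOX
[XOO/O../X.X] end (terminal -1, X#4); searched .O./.../X.X to 6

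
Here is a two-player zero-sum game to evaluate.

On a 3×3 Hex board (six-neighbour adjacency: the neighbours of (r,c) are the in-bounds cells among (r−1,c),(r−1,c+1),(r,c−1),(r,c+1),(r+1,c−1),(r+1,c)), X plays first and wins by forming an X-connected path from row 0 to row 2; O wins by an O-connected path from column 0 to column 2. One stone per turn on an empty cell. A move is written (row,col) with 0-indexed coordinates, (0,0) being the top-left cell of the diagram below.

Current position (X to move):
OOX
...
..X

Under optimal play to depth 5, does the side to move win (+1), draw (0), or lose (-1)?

p1 X@[OOX/.../..X]: (1,0)[OOX/X../..X]+1* (1,1)[OOX/.X./..X]+1 (1,2)[OOX/..X/..X]+1 (2,0)[OOX/.../X.X]+1 (2,1)[OOX/.../.XX]+1
p2 O@[OOX/X../..X]: (1,1)[OOX/XO./..X]-1* (1,2)[OOX/X.O/..X]-1 (2,0)[OOX/X../O.X]-1 (2,1)[OOX/X../.OX]-1
p3 X@[OOX/XO./..X]: (1,2)[OOX/XOX/..X]+1* (2,0)[OOX/XO./X.X]-1 (2,1)[OOX/XO./.XX]-1
p4 O@[OOX/XOX/..X] terminal -1; root [OOX/.../..X] d5

value(OOX/.../..X, X) = +1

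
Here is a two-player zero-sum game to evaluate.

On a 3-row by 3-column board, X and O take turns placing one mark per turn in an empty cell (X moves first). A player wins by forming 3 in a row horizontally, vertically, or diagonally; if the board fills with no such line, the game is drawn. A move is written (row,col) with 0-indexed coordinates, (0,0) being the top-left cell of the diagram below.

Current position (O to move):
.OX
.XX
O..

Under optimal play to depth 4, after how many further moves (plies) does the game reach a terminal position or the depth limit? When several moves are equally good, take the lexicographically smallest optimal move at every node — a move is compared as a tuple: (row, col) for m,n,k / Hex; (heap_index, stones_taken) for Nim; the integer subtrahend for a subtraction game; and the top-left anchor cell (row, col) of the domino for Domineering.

PV length from [.OX/.XX/O..]: 2 plies

p1 O@[.OX/.XX/O..]: (0,0)[OOX/.XX/O..]-1* (1,0)[.OX/OXX/O..]-1 (2,1)[.OX/.XX/OO.]-1 (2,2)[.OX/.XX/O.O]-1
p2 X@[OOX/.XX/O..]: (1,0)[OOX/XXX/O..]+1* (2,1)[OOX/.XX/OX.]-1 (2,2)[OOX/.XX/O.X]+1
p3 O@[OOX/XXX/O..] terminal -1; root [.OX/.XX/O..] d4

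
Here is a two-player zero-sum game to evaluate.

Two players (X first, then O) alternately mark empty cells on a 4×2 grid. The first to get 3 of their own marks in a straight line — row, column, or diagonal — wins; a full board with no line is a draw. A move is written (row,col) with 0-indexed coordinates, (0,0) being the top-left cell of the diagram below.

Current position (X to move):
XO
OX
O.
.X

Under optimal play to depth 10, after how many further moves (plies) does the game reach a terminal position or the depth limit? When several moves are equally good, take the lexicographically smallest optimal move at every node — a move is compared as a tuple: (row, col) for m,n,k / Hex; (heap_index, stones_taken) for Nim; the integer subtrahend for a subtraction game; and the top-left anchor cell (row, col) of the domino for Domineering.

PV length from [XO/OX/O./.X]: 1 ply

[XO/OX/O./.X] X move#1: (2,1):+1/XO/OX/OX/.X*, (3,0):+0/XO/OX/O./XX
[XO/OX/OX/.X] end (terminal -1, O#2); searched XO/OX/O./.X to 10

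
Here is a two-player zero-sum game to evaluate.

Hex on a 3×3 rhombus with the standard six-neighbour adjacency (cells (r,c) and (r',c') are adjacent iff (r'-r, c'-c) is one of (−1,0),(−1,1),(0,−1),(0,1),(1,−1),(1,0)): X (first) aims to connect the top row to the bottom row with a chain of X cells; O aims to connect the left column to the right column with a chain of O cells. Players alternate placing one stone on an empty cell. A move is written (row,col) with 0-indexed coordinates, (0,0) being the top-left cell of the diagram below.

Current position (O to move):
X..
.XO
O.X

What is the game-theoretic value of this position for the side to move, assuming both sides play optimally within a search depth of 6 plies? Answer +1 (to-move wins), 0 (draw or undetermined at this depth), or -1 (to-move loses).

p1 O@[X../.XO/O.X]: (0,1)[XO./.XO/O.X]-1 (0,2)[X.O/.XO/O.X]-1 (1,0)[X../OXO/O.X]-1 (2,1)[X../.XO/OOX]+1*
p2 X@[X../.XO/OOX] terminal -1; root [X../.XO/O.X] d6

value(X../.XO/O.X, O) = +1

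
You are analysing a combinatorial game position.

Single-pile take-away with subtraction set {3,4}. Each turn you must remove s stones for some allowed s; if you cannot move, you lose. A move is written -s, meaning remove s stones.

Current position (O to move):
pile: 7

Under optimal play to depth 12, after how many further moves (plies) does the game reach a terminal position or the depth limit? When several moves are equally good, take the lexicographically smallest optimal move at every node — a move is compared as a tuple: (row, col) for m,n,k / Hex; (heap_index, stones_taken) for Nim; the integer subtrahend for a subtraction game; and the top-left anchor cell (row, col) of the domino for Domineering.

[7] O move#1: -3:-1/4*, -4:-1/3
[4] X move#2: -3:+1/1*, -4:+1/0
[1] end (terminal -1, O#3); searched 7 to 12

PV length from [7]: 2 plies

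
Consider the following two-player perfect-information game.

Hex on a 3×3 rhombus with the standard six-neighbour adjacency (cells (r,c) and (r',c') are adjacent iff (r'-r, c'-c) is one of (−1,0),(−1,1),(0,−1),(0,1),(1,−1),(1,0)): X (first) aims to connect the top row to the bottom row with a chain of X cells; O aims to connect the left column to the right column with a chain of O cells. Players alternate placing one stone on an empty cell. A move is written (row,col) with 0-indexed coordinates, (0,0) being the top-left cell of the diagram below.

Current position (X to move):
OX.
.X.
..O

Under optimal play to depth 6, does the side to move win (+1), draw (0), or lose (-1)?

p1 X@[OX./.X./..O]: (0,2)[OXX/.X./..O]+1* (1,0)[OX./XX./..O]+1 (1,2)[OX./.XX/..O]+1 (2,0)[OX./.X./X.O]+1 (2,1)[OX./.X./.XO]+1
p2 O@[OXX/.X./..O]: (1,0)[OXX/OX./..O]-1* (1,2)[OXX/.XO/..O]-1 (2,0)[OXX/.X./O.O]-1 (2,1)[OXX/.X./.OO]-1
p3 X@[OXX/OX./..O]: (1,2)[OXX/OXX/..O]+1* (2,0)[OXX/OX./X.O]+1 (2,1)[OXX/OX./.XO]+1
p4 O@[OXX/OXX/..O]: (2,0)[OXX/OXX/O.O]-1* (2,1)[OXX/OXX/.OO]-1
p5 X@[OXX/OXX/O.O]: (2,1)[OXX/OXX/OXO]+1*
p6 O@[OXX/OXX/OXO] terminal -1; root [OX./.X./..O] d6

value(OX./.X./..O, X) = +1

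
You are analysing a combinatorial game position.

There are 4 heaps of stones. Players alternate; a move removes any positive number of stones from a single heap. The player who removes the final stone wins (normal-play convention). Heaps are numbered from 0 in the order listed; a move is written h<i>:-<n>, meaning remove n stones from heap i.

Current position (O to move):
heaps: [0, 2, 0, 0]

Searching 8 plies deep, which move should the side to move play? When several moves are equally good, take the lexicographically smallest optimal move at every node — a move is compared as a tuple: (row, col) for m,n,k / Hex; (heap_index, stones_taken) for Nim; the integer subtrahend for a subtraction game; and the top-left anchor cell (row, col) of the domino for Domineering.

[(0,2,0,0)] O move#1: h1:-1:-1/(0,1,0,0), h1:-2:+1/(0,0,0,0)*
[(0,0,0,0)] end (terminal -1, X#2); searched (0,2,0,0) to 8

O's best at [(0,2,0,0)]: h1:-2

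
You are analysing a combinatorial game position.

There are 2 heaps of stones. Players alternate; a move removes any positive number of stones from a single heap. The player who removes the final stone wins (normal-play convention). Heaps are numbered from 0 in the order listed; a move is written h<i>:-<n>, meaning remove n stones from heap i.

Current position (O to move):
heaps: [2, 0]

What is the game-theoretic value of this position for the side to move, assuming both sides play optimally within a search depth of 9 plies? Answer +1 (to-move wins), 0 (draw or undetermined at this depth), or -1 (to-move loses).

p1 O@[(2,0)]: h0:-1[(1,0)]-1 h0:-2[(0,0)]+1*
p2 X@[(0,0)] terminal -1; root [(2,0)] d9

value((2,0), O) = +1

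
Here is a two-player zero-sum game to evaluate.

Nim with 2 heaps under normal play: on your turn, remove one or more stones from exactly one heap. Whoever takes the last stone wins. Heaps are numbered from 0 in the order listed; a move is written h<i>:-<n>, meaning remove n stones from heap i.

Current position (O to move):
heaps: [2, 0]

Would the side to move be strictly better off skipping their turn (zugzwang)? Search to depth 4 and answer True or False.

p1 O@[(2,0)]: h0:-1[(1,0)]-1 h0:-2[(0,0)]+1*
p2 X@[(0,0)] terminal -1; root [(2,0)] d4
pass branch (X moves first from the same position):
  | p1 X@[(2,0)]: h0:-1[(1,0)]-1 h0:-2[(0,0)]+1*
  | p2 O@[(0,0)] terminal -1; root [(2,0)] d4
O moving scores +1; O passing scores -1

zugzwang((2,0), O) = False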